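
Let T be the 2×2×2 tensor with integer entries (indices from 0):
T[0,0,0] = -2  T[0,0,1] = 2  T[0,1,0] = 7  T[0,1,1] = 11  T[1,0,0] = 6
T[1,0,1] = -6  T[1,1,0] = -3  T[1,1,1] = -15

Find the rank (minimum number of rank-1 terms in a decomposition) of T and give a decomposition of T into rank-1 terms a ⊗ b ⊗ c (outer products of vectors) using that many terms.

Lower bound: the mode-3 unfolding of T (rows indexed by k, columns by (i,j) = (0,0), (0,1), (1,0), (1,1)) is [[-2, 7, 6, -3], [2, 11, -6, -15]].
There the 2×2 minor on rows k ∈ {0, 1}, columns (i,j) ∈ {(0,0), (0,1)} is det [[-2, 7], [2, 11]] = -36 ≠ 0, so this unfolding has rank ≥ 2; CP rank is at least every unfolding rank, so rank(T) ≥ 2. (Flattening ranks never certify an upper bound on CP rank; for that we must actually write T with 2 rank-1 terms.)
Upper bound — finding two terms. Write S_k = T[:,:,k] for the frontal slices: S₀ = [[-2, 7], [6, -3]], S₁ = [[2, 11], [-6, -15]].
If T = a₁ ⊗ b₁ ⊗ c₁ + a₂ ⊗ b₂ ⊗ c₂ then each S_k = c₁[k]·a₁b₁ᵀ + c₂[k]·a₂b₂ᵀ. S₀ and S₁ are linearly independent, so a₁b₁ᵀ and a₂b₂ᵀ must span the same plane of matrices: they are the rank-1 matrices of the form x·S₀ + y·S₁.
det(x·S₀ + y·S₁) is −36·x² + 36·y² = (-36)·(x − y)(x + y), vanishing at (x:y) = (1:1) and (1:-1).
M₁ = S₀ + S₁ = [[0, 18], [0, -18]] = 18·[1, -1][0, 1]ᵀ and M₂ = S₀ − S₁ = [[-4, -4], [12, 12]] = (-4)·[1, -3][1, 1]ᵀ, so take a₁ = [1, -1], b₁ = [0, 1], a₂ = [1, -3], b₂ = [1, 1].
Each slice is an integer combination of E₁ = a₁b₁ᵀ and E₂ = a₂b₂ᵀ: S₀ = 9·E₁ − 2·E₂, S₁ = 9·E₁ + 2·E₂; reading off coefficients, c₁ = [9, 9] and c₂ = [-2, 2].
Hence T = [1, -1] ⊗ [0, 1] ⊗ [9, 9] + [1, -3] ⊗ [1, 1] ⊗ [-2, 2], so rank(T) ≤ 2.
These bounds meet, so rank(T) = 2.

rank(T) = 2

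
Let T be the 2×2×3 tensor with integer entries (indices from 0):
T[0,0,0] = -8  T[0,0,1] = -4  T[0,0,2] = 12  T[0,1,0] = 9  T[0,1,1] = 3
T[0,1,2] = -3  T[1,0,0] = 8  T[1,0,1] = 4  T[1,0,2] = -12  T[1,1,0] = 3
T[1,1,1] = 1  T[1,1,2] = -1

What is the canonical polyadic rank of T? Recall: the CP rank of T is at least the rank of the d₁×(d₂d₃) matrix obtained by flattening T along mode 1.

Lower bound: in the mode-2 unfolding of T (rows indexed by j, columns by (i,k)) the 2×2 minor on rows j ∈ {0, 1}, columns (i,k) ∈ {(0,0), (0,1)} is det [[-8, -4], [9, 3]] = 12 ≠ 0, so that unfolding has rank ≥ 2 and hence rank(T) ≥ 2 (CP rank is at least every unfolding rank, though it can be larger).
Upper bound: with S_k = T[:,:,k], the two rank-1 terms a₁b₁ᵀ, a₂b₂ᵀ are the rank-1 members of the pencil x·S₀ + y·S₁.
det(x·S₀ + y·S₁) is −96·x² − 80·xy − 16·y² = (-16)·(2·x + y)(3·x + y), vanishing at (x:y) = (1:-2) and (1:-3).
M₁ = S₀ − 2·S₁ = [[0, 3], [0, 1]] = (3, 1)(0, 1)ᵀ and M₂ = S₀ − 3·S₁ = [[4, 0], [-4, 0]] = 4·(1, -1)(1, 0)ᵀ, so take a₁ = (3, 1), b₁ = (0, 1), a₂ = (1, -1), b₂ = (1, 0).
Each slice is an integer combination of E₁ = a₁b₁ᵀ and E₂ = a₂b₂ᵀ: S₀ = 3·E₁ − 8·E₂, S₁ = E₁ − 4·E₂, S₂ = −E₁ + 12·E₂; reading off coefficients, c₁ = (3, 1, -1) and c₂ = (-8, -4, 12).
Hence T = (3, 1) ∘ (0, 1) ∘ (3, 1, -1) + (1, -1) ∘ (1, 0) ∘ (-8, -4, 12), so rank(T) ≤ 2.
These bounds meet, so rank(T) = 2.

2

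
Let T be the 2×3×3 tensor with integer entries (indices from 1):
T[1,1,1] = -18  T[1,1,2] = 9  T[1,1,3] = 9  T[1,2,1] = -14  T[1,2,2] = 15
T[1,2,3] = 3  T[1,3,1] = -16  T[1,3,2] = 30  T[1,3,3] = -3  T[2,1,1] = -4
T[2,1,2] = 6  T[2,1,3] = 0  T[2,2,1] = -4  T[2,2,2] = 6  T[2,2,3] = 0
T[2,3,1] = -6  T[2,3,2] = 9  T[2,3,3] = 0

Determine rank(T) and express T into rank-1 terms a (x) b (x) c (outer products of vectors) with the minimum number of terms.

rank(T) = 2

Lower bound: the mode-2 unfolding of T (rows indexed by j, columns by (i,k) = (1,1), (1,2), (1,3), (2,1), (2,2), (2,3)) is [[-18, 9, 9, -4, 6, 0], [-14, 15, 3, -4, 6, 0], [-16, 30, -3, -6, 9, 0]].
There the 2×2 minor on rows j ∈ {1, 2}, columns (i,k) ∈ {(1,1), (1,2)} is det [[-18, 9], [-14, 15]] = -144 ≠ 0, so this unfolding has rank ≥ 2; CP rank is at least every unfolding rank, so rank(T) ≥ 2. (Flattening ranks never certify an upper bound on CP rank; for that we must actually write T with 2 rank-1 terms.)
Upper bound — finding two terms. Write S_k = T[:,:,k] for the frontal slices: S₁ = [[-18, -14, -16], [-4, -4, -6]], S₂ = [[9, 15, 30], [6, 6, 9]], S₃ = [[9, 3, -3], [0, 0, 0]].
If T = a₁ (x) b₁ (x) c₁ + a₂ (x) b₂ (x) c₂ then each S_k = c₁[k]·a₁b₁ᵀ + c₂[k]·a₂b₂ᵀ. S₁ and S₂ are linearly independent, so a₁b₁ᵀ and a₂b₂ᵀ must span the same plane of matrices: they are the rank-1 matrices of the form x·S₁ + y·S₂.
The 2×2 minor of x·S₁ + y·S₂ on rows {1,2}, columns {1,2} is 16·x² − 36·y² = 4·(2·x − 3·y)(2·x + 3·y), vanishing at (x:y) = (3:2) and (3:-2).
M₁ = 3·S₁ + 2·S₂ = [[-36, -12, 12], [0, 0, 0]] = (-12)·[1, 0][3, 1, -1]ᵀ and M₂ = 3·S₁ − 2·S₂ = [[-72, -72, -108], [-24, -24, -36]] = (-12)·[3, 1][2, 2, 3]ᵀ, so take a₁ = [1, 0], b₁ = [3, 1, -1], a₂ = [3, 1], b₂ = [2, 2, 3].
Each slice is an integer combination of E₁ = a₁b₁ᵀ and E₂ = a₂b₂ᵀ: S₁ = −2·E₁ − 2·E₂, S₂ = −3·E₁ + 3·E₂, S₃ = 3·E₁; reading off coefficients, c₁ = [-2, -3, 3] and c₂ = [-2, 3, 0].
Hence T = [1, 0] (x) [3, 1, -1] (x) [-2, -3, 3] + [3, 1] (x) [2, 2, 3] (x) [-2, 3, 0], so rank(T) ≤ 2.
These bounds meet, so rank(T) = 2.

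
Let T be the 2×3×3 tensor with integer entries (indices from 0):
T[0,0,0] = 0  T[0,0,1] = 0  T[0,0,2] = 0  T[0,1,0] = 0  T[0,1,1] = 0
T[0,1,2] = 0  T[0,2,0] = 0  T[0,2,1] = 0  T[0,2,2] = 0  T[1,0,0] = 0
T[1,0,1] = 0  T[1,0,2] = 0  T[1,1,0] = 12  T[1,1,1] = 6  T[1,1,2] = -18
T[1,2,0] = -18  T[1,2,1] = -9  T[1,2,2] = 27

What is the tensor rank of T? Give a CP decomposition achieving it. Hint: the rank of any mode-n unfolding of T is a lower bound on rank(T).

Lower bound: T ≠ 0 (e.g. T[1,1,0] = 12), so rank(T) ≥ 1.
Upper bound: if T = a ⊗ b ⊗ c then every fibre of T is a multiple of the corresponding factor, so read the factors off the fibres through the nonzero entry T[1,1,0] = 12.
The mode-1 fibre T[:,1,0] = [0, 12] gives a = [0, 1] (primitive direction); the mode-2 fibre T[1,:,0] = [0, 12, -18] gives b = [0, 2, -3]; then c[k] = T[1,1,k] / (a[1]·b[1]) = [12, 6, -18] / 2 = [6, 3, -9].
Expanding [0, 1] ⊗ [0, 2, -3] ⊗ [6, 3, -9] reproduces all 18 entries of T, so T = [0, 1] ⊗ [0, 2, -3] ⊗ [6, 3, -9] and rank(T) ≤ 1.
These bounds meet, so rank(T) = 1.
Check entry T[0,2,0] = 0: (0)·(-3)·(6) = 0.

rank(T) = 1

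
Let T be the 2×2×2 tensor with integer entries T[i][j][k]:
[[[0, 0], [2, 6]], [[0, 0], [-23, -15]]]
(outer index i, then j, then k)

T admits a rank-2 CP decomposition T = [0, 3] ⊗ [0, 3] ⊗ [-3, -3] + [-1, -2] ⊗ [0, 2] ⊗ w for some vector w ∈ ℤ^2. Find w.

Subtract the known terms from T to get the rank-1 residual R = [-1, -2] ⊗ [0, 2] ⊗ w, so R[i,j,k] = a[i]·b[j]·w[k]. Pick indices with nonzero a[0]·b[1] = (-1)·(2) = -2. Only the fibre through (0,1,·) is needed: R[0,1,:] = T[0,1,:] − Σₗ aₗ[0]bₗ[1]cₗ = [2, 6] − (0)·(3)·[-3, -3] = [2, 6]. Then w[k] = R[0,1,k] / -2 for each k, giving w = [2, 6] / -2 = [-1, -3].

w = [-1, -3]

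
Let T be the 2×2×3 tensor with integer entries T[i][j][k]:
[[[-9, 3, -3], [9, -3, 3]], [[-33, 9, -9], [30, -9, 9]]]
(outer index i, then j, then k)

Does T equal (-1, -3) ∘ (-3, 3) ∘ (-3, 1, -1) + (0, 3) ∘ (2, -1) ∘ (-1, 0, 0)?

Yes

Reconstruct entrywise from the claimed factors. For example, T[1,0,1] = 9 and Σₗ aₗ[1]bₗ[0]cₗ[1] = (-3)·(-3)·(1) + (3)·(2)·(0) = 9; checking all 12 entries, every one matches. The claim holds.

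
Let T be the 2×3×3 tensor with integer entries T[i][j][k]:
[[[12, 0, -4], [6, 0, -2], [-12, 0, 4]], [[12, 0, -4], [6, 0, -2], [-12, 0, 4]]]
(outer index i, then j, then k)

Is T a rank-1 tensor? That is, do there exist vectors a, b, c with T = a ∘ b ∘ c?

If T = a ∘ b ∘ c then every fibre of T is a multiple of the corresponding factor, so read the factors off the fibres through the nonzero entry T[0,0,0] = 12.
The mode-1 fibre T[:,0,0] = [12, 12] gives a = (1, 1) (primitive direction); the mode-2 fibre T[0,:,0] = [12, 6, -12] gives b = (2, 1, -2); then c[k] = T[0,0,k] / (a[0]·b[0]) = [12, 0, -4] / 2 = (6, 0, -2).
Expanding (1, 1) ∘ (2, 1, -2) ∘ (6, 0, -2) reproduces all 18 entries of T, so T = (1, 1) ∘ (2, 1, -2) ∘ (6, 0, -2) and rank(T) ≤ 1.
Equivalently every frontal slice T[:,:,k] is c[k] times the rank-1 matrix (1, 1) ∘ (2, 1, -2). So T has rank 1 (it is nonzero).

Yes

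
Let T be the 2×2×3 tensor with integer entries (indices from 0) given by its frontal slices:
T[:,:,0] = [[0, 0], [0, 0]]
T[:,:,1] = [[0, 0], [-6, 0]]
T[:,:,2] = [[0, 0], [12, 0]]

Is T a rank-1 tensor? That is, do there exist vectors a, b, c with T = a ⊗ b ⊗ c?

If T = a ⊗ b ⊗ c then every fibre of T is a multiple of the corresponding factor, so read the factors off the fibres through the nonzero entry T[1,0,1] = -6.
The mode-1 fibre T[:,0,1] = [0, -6] gives a = [0, 1] (primitive direction); the mode-2 fibre T[1,:,1] = [-6, 0] gives b = [1, 0]; then c[k] = T[1,0,k] / (a[1]·b[0]) = [0, -6, 12] / 1 = [0, -6, 12].
Expanding [0, 1] ⊗ [1, 0] ⊗ [0, -6, 12] reproduces all 12 entries of T, so T = [0, 1] ⊗ [1, 0] ⊗ [0, -6, 12] and rank(T) ≤ 1.
Equivalently every frontal slice T[:,:,k] is c[k] times the rank-1 matrix [0, 1] ⊗ [1, 0]. So T has rank 1 (it is nonzero).

Yes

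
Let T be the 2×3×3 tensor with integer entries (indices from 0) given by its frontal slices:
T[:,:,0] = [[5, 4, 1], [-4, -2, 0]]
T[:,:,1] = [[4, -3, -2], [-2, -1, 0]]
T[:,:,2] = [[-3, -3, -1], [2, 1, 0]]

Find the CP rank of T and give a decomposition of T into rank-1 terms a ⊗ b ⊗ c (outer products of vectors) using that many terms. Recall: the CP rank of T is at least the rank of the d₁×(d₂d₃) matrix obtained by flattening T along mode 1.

rank(T) = 3

Lower bound: the mode-3 unfolding of T (rows indexed by k, columns by (i,j) = (0,0), (0,1), (0,2), (1,0), (1,1), (1,2)) is [[5, 4, 1, -4, -2, 0], [4, -3, -2, -2, -1, 0], [-3, -3, -1, 2, 1, 0]].
There the 3×3 minor on rows k ∈ {0, 1, 2}, columns (i,j) ∈ {(0,0), (0,1), (0,2)} is det [[5, 4, 1], [4, -3, -2], [-3, -3, -1]] = 4 ≠ 0, so this unfolding has rank ≥ 3; CP rank is at least every unfolding rank, so rank(T) ≥ 3. (This is only a lower bound: in general the CP rank may exceed every unfolding rank, so we still need to exhibit 3 rank-1 terms summing to T.)
Upper bound: T is a sum of 3 rank-1 terms, T = [1, -1] ⊗ [2, 1, 0] ⊗ [2, 1, -1] + [1, 0] ⊗ [1, -2, -1] ⊗ [0, 2, 0] + [1, 0] ⊗ [1, 2, 1] ⊗ [1, 0, -1] (one valid choice — decompositions are not unique — normalised so each a, b is primitive with positive first nonzero entry; check it by expanding all entries), so rank(T) ≤ 3.
These bounds meet, so rank(T) = 3.
Check entry T[1,1,2] = 1: (-1)·(1)·(-1) + (0)·(-2)·(0) + (0)·(2)·(-1) = 1.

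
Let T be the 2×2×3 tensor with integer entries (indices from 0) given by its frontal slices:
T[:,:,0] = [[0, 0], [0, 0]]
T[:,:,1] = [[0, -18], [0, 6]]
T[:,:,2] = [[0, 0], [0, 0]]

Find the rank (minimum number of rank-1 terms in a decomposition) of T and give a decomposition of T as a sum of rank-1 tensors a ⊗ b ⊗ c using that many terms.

rank(T) = 1

Lower bound: T ≠ 0 (e.g. T[0,1,1] = -18), so rank(T) ≥ 1.
Upper bound: the mode-1 fibre T[:,1,1] = [-18, 6] gives a = [3, -1] (primitive direction); the mode-2 fibre T[0,:,1] = [0, -18] gives b = [0, 1]; then c[k] = T[0,1,k] / (a[0]·b[1]) = [0, -18, 0] / 3 = [0, -6, 0].
Expanding [3, -1] ⊗ [0, 1] ⊗ [0, -6, 0] reproduces all 12 entries of T, so T = [3, -1] ⊗ [0, 1] ⊗ [0, -6, 0] and rank(T) ≤ 1.
These bounds meet, so rank(T) = 1.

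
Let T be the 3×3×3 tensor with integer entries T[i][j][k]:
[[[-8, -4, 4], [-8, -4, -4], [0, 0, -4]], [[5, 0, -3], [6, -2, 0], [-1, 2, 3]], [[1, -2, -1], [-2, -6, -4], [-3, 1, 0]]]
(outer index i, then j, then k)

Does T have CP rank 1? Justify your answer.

The mode-1 unfolding of T (rows indexed by i, columns by (j,k) = (0,0), (0,1), (0,2), (1,0), (1,1), (1,2), (2,0), (2,1), (2,2)) is [[-8, -4, 4, -8, -4, -4, 0, 0, -4], [5, 0, -3, 6, -2, 0, -1, 2, 3], [1, -2, -1, -2, -6, -4, -3, 1, 0]].
There the 3×3 minor on rows i ∈ {0, 1, 2}, columns (j,k) ∈ {(0,0), (0,1), (1,0)} is det [[-8, -4, -8], [5, 0, 6], [1, -2, -2]] = -80 ≠ 0, so this unfolding has rank ≥ 3; CP rank is at least every unfolding rank, so rank(T) ≥ 3.
In particular rank(T) ≥ 3 > 1, so T is not rank-1.

No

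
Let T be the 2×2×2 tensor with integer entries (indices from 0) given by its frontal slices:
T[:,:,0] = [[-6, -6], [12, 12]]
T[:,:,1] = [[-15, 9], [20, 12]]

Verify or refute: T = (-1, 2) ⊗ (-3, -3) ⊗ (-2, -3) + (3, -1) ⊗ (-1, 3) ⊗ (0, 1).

Reconstruct entry (0,0,1) from the claimed factors: Σₗ aₗ[0]bₗ[0]cₗ[1] = (-1)·(-3)·(-3) + (3)·(-1)·(1) = -12, but T[0,0,1] = -15. The claim is false.

No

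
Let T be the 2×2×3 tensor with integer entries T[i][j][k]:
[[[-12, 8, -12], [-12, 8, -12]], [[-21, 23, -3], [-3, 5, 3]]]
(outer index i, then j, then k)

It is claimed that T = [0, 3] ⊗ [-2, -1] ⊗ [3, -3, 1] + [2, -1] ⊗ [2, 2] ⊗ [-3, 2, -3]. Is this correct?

No

Reconstruct entry (1,0,0) from the claimed factors: Σₗ aₗ[1]bₗ[0]cₗ[0] = (3)·(-2)·(3) + (-1)·(2)·(-3) = -12, but T[1,0,0] = -21. The claim is false.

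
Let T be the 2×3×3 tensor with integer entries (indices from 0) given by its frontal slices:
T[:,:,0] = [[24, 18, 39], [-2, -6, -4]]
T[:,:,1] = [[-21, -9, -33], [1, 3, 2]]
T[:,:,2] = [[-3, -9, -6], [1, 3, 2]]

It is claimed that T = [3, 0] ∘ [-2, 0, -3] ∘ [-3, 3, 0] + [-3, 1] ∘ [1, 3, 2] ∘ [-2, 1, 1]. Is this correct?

Yes

Reconstruct entrywise from the claimed factors. For example, T[1,2,1] = 2 and Σₗ aₗ[1]bₗ[2]cₗ[1] = (0)·(-3)·(3) + (1)·(2)·(1) = 2; checking all 18 entries, every one matches. The claim holds.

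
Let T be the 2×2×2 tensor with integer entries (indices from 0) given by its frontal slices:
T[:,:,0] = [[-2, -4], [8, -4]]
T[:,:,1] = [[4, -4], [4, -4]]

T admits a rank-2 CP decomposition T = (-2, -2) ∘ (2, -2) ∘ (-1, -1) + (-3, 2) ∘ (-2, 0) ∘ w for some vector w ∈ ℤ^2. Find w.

w = (-1, 0)

Subtract the known terms from T to get the rank-1 residual R = (-3, 2) ∘ (-2, 0) ∘ w, so R[i,j,k] = a[i]·b[j]·w[k]. Pick indices with nonzero a[0]·b[0] = (-3)·(-2) = 6. Only the fibre through (0,0,·) is needed: R[0,0,:] = T[0,0,:] − Σₗ aₗ[0]bₗ[0]cₗ = [-2, 4] − (-2)·(2)·(-1, -1) = [-6, 0]. Then w[k] = R[0,0,k] / 6 for each k, giving w = [-6, 0] / 6 = (-1, 0).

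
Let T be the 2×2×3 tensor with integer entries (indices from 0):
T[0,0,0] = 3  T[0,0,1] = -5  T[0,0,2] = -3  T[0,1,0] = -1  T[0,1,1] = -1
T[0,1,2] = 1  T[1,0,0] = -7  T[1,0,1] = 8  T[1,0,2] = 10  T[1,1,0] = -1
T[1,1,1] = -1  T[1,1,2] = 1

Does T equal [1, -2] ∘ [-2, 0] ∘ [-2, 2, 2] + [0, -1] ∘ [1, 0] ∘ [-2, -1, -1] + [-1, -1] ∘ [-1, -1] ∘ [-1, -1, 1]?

Yes

Reconstruct entrywise from the claimed factors. For example, T[0,1,2] = 1 and Σₗ aₗ[0]bₗ[1]cₗ[2] = (1)·(0)·(2) + (0)·(0)·(-1) + (-1)·(-1)·(1) = 1; checking all 12 entries, every one matches. The claim holds.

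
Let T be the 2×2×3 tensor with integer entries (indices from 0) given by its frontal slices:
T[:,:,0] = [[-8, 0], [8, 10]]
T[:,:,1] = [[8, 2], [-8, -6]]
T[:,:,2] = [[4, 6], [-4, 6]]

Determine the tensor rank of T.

Lower bound: in the mode-3 unfolding of T (rows indexed by k, columns by (i,j)) the 3×3 minor on rows k ∈ {0, 1, 2}, columns (i,j) ∈ {(0,0), (0,1), (1,1)} is det [[-8, 0, 10], [8, 2, -6], [4, 6, 6]] = 16 ≠ 0, so that unfolding has rank ≥ 3 and hence rank(T) ≥ 3 (CP rank is at least every unfolding rank, though it can be larger).
Upper bound: T is a sum of 3 rank-1 terms, T = [1, -1] ⊗ [2, 1] ⊗ [-4, 4, 2] + [1, 1] ⊗ [0, 1] ⊗ [2, -2, 0] + [1, 2] ⊗ [0, 1] ⊗ [2, 0, 4] (written with every a and b primitive with positive leading entry and the scale carried by c; CP decompositions are not unique, and this one is verified by expanding entrywise), so rank(T) ≤ 3.
These bounds meet, so rank(T) = 3.

3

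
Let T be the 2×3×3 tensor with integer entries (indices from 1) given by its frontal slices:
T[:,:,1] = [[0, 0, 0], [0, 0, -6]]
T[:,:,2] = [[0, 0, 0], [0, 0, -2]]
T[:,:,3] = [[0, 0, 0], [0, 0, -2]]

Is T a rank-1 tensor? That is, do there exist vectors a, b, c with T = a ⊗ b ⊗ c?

If T = a ⊗ b ⊗ c then every fibre of T is a multiple of the corresponding factor, so read the factors off the fibres through the nonzero entry T[2,3,1] = -6.
The mode-1 fibre T[:,3,1] = [0, -6] gives a = [0, 1] (primitive direction); the mode-2 fibre T[2,:,1] = [0, 0, -6] gives b = [0, 0, 1]; then c[k] = T[2,3,k] / (a[2]·b[3]) = [-6, -2, -2] / 1 = [-6, -2, -2].
Expanding [0, 1] ⊗ [0, 0, 1] ⊗ [-6, -2, -2] reproduces all 18 entries of T, so T = [0, 1] ⊗ [0, 0, 1] ⊗ [-6, -2, -2] and rank(T) ≤ 1.
Equivalently every frontal slice T[:,:,k] is c[k] times the rank-1 matrix [0, 1] ⊗ [0, 0, 1]. So T has rank 1 (it is nonzero).

Yes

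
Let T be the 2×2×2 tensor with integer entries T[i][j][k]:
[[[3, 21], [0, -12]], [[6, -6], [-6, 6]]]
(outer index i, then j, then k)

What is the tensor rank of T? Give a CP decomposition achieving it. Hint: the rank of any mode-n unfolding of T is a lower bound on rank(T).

rank(T) = 2

Lower bound: the mode-1 unfolding of T (rows indexed by i, columns by (j,k) = (0,0), (0,1), (1,0), (1,1)) is [[3, 21, 0, -12], [6, -6, -6, 6]].
There the 2×2 minor on rows i ∈ {0, 1}, columns (j,k) ∈ {(0,0), (0,1)} is det [[3, 21], [6, -6]] = -144 ≠ 0, so this unfolding has rank ≥ 2; CP rank is at least every unfolding rank, so rank(T) ≥ 2. (This is only a lower bound: in general the CP rank may exceed every unfolding rank, so we still need to exhibit 2 rank-1 terms summing to T.)
Upper bound — finding two terms. Write S_k = T[:,:,k] for the frontal slices: S₀ = [[3, 0], [6, -6]], S₁ = [[21, -12], [-6, 6]].
If T = a₁ ∘ b₁ ∘ c₁ + a₂ ∘ b₂ ∘ c₂ then each S_k = c₁[k]·a₁b₁ᵀ + c₂[k]·a₂b₂ᵀ. S₀ and S₁ are linearly independent, so a₁b₁ᵀ and a₂b₂ᵀ must span the same plane of matrices: they are the rank-1 matrices of the form x·S₀ + y·S₁.
det(x·S₀ + y·S₁) is −18·x² − 36·xy + 54·y² = (-18)·(x + 3·y)(x − y), vanishing at (x:y) = (3:-1) and (1:1).
M₁ = 3·S₀ − S₁ = [[-12, 12], [24, -24]] = (-12)·[1, -2][1, -1]ᵀ and M₂ = S₀ + S₁ = [[24, -12], [0, 0]] = 12·[1, 0][2, -1]ᵀ, so take a₁ = [1, -2], b₁ = [1, -1], a₂ = [1, 0], b₂ = [2, -1].
Each slice is an integer combination of E₁ = a₁b₁ᵀ and E₂ = a₂b₂ᵀ: S₀ = −3·E₁ + 3·E₂, S₁ = 3·E₁ + 9·E₂; reading off coefficients, c₁ = [-3, 3] and c₂ = [3, 9].
Hence T = [1, -2] ∘ [1, -1] ∘ [-3, 3] + [1, 0] ∘ [2, -1] ∘ [3, 9], so rank(T) ≤ 2.
These bounds meet, so rank(T) = 2.
Check entry T[1,0,0] = 6: (-2)·(1)·(-3) + (0)·(2)·(3) = 6.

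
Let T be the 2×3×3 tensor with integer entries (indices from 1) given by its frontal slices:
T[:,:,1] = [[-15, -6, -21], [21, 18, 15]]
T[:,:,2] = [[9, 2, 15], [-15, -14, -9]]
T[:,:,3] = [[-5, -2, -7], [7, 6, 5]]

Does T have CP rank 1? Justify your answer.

The mode-2 unfolding of T (rows indexed by j, columns by (i,k) = (1,1), (1,2), (1,3), (2,1), (2,2), (2,3)) is [[-15, 9, -5, 21, -15, 7], [-6, 2, -2, 18, -14, 6], [-21, 15, -7, 15, -9, 5]].
There the 2×2 minor on rows j ∈ {1, 2}, columns (i,k) ∈ {(1,1), (1,2)} is det [[-15, 9], [-6, 2]] = 24 ≠ 0, so this unfolding has rank ≥ 2; CP rank is at least every unfolding rank, so rank(T) ≥ 2.
In particular rank(T) ≥ 2 > 1, so T is not rank-1.

No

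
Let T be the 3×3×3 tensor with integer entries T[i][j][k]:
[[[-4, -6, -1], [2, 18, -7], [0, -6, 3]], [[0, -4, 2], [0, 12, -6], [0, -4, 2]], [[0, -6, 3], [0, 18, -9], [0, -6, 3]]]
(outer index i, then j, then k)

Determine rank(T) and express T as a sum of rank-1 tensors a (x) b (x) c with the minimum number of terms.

rank(T) = 2

Lower bound: the mode-2 unfolding of T (rows indexed by j, columns by (i,k) = (0,0), (0,1), (0,2), (1,0), (1,1), (1,2), (2,0), (2,1), (2,2)) is [[-4, -6, -1, 0, -4, 2, 0, -6, 3], [2, 18, -7, 0, 12, -6, 0, 18, -9], [0, -6, 3, 0, -4, 2, 0, -6, 3]].
There the 2×2 minor on rows j ∈ {0, 1}, columns (i,k) ∈ {(0,0), (0,1)} is det [[-4, -6], [2, 18]] = -60 ≠ 0, so this unfolding has rank ≥ 2; CP rank is at least every unfolding rank, so rank(T) ≥ 2. (This is only a lower bound: in general the CP rank may exceed every unfolding rank, so we still need to exhibit 2 rank-1 terms summing to T.)
Upper bound — finding two terms. Write S_k = T[:,:,k] for the frontal slices: S₀ = [[-4, 2, 0], [0, 0, 0], [0, 0, 0]], S₁ = [[-6, 18, -6], [-4, 12, -4], [-6, 18, -6]], S₂ = [[-1, -7, 3], [2, -6, 2], [3, -9, 3]].
If T = a₁ (x) b₁ (x) c₁ + a₂ (x) b₂ (x) c₂ then each S_k = c₁[k]·a₁b₁ᵀ + c₂[k]·a₂b₂ᵀ. S₀ and S₁ are linearly independent, so a₁b₁ᵀ and a₂b₂ᵀ must span the same plane of matrices: they are the rank-1 matrices of the form x·S₀ + y·S₁.
The 2×2 minor of x·S₀ + y·S₁ on rows {0,1}, columns {0,1} is −40·xy = (-40)·(y)(x), vanishing at (x:y) = (1:0) and (0:1).
M₁ = S₀ = [[-4, 2, 0], [0, 0, 0], [0, 0, 0]] = (-2)·[1, 0, 0][2, -1, 0]ᵀ and M₂ = S₁ = [[-6, 18, -6], [-4, 12, -4], [-6, 18, -6]] = (-2)·[3, 2, 3][1, -3, 1]ᵀ, so take a₁ = [1, 0, 0], b₁ = [2, -1, 0], a₂ = [3, 2, 3], b₂ = [1, -3, 1].
Each slice is an integer combination of E₁ = a₁b₁ᵀ and E₂ = a₂b₂ᵀ: S₀ = −2·E₁, S₁ = −2·E₂, S₂ = −2·E₁ + E₂; reading off coefficients, c₁ = [-2, 0, -2] and c₂ = [0, -2, 1].
Hence T = [1, 0, 0] (x) [2, -1, 0] (x) [-2, 0, -2] + [3, 2, 3] (x) [1, -3, 1] (x) [0, -2, 1], so rank(T) ≤ 2.
These bounds meet, so rank(T) = 2.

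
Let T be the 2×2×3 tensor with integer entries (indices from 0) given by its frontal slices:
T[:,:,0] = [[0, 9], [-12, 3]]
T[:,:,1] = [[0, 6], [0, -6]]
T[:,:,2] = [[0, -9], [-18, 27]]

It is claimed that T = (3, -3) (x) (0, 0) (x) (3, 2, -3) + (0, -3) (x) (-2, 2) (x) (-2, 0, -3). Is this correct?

Reconstruct entry (0,1,0) from the claimed factors: Σₗ aₗ[0]bₗ[1]cₗ[0] = (3)·(0)·(3) + (0)·(2)·(-2) = 0, but T[0,1,0] = 9. The claim is false.

No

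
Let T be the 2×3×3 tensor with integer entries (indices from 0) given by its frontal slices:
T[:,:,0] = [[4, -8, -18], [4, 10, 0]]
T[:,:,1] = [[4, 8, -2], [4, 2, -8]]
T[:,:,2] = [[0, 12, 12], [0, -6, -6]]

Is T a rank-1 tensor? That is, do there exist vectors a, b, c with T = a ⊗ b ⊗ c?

The mode-2 unfolding of T (rows indexed by j, columns by (i,k) = (0,0), (0,1), (0,2), (1,0), (1,1), (1,2)) is [[4, 4, 0, 4, 4, 0], [-8, 8, 12, 10, 2, -6], [-18, -2, 12, 0, -8, -6]].
There the 2×2 minor on rows j ∈ {0, 1}, columns (i,k) ∈ {(0,0), (0,1)} is det [[4, 4], [-8, 8]] = 64 ≠ 0, so this unfolding has rank ≥ 2; CP rank is at least every unfolding rank, so rank(T) ≥ 2.
In particular rank(T) ≥ 2 > 1, so T is not rank-1.

No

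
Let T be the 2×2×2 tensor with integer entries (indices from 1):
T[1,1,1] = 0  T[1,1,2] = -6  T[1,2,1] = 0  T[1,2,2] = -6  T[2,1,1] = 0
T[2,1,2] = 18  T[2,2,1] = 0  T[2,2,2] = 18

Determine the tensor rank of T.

1

Lower bound: T ≠ 0 (e.g. T[1,1,2] = -6), so rank(T) ≥ 1.
Upper bound: if T = a ⊗ b ⊗ c then every fibre of T is a multiple of the corresponding factor, so read the factors off the fibres through the nonzero entry T[1,1,2] = -6.
The mode-1 fibre T[:,1,2] = [-6, 18] gives a = [1, -3] (primitive direction); the mode-2 fibre T[1,:,2] = [-6, -6] gives b = [1, 1]; then c[k] = T[1,1,k] / (a[1]·b[1]) = [0, -6] / 1 = [0, -6].
Expanding [1, -3] ⊗ [1, 1] ⊗ [0, -6] reproduces all 8 entries of T, so T = [1, -3] ⊗ [1, 1] ⊗ [0, -6] and rank(T) ≤ 1.
These bounds meet, so rank(T) = 1.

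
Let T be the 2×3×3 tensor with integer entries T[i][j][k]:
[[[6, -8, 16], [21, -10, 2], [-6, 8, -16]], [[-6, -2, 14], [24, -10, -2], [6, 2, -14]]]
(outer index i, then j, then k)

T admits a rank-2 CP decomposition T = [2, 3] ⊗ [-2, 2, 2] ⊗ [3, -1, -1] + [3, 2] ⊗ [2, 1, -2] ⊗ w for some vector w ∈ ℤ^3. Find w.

Subtract the known terms from T to get the rank-1 residual R = [3, 2] ⊗ [2, 1, -2] ⊗ w, so R[i,j,k] = a[i]·b[j]·w[k]. Pick indices with nonzero a[0]·b[0] = (3)·(2) = 6. Only the fibre through (0,0,·) is needed: R[0,0,:] = T[0,0,:] − Σₗ aₗ[0]bₗ[0]cₗ = [6, -8, 16] − (2)·(-2)·[3, -1, -1] = [18, -12, 12]. Then w[k] = R[0,0,k] / 6 for each k, giving w = [18, -12, 12] / 6 = [3, -2, 2].

w = [3, -2, 2]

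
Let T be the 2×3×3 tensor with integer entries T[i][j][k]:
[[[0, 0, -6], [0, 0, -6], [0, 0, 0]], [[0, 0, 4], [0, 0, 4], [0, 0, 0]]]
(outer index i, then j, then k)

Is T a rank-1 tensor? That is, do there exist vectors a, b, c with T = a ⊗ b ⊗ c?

If T = a ⊗ b ⊗ c then every fibre of T is a multiple of the corresponding factor, so read the factors off the fibres through the nonzero entry T[0,0,2] = -6.
The mode-1 fibre T[:,0,2] = [-6, 4] gives a = [3, -2] (primitive direction); the mode-2 fibre T[0,:,2] = [-6, -6, 0] gives b = [1, 1, 0]; then c[k] = T[0,0,k] / (a[0]·b[0]) = [0, 0, -6] / 3 = [0, 0, -2].
Expanding [3, -2] ⊗ [1, 1, 0] ⊗ [0, 0, -2] reproduces all 18 entries of T, so T = [3, -2] ⊗ [1, 1, 0] ⊗ [0, 0, -2] and rank(T) ≤ 1.
Equivalently every frontal slice T[:,:,k] is c[k] times the rank-1 matrix [3, -2] ⊗ [1, 1, 0]. So T has rank 1 (it is nonzero).

Yes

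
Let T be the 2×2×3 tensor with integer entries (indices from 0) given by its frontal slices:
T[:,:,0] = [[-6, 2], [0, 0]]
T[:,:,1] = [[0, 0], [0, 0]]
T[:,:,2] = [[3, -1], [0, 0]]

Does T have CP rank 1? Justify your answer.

The mode-1 fibre T[:,0,0] = [-6, 0] gives a = (1, 0) (primitive direction); the mode-2 fibre T[0,:,0] = [-6, 2] gives b = (3, -1); then c[k] = T[0,0,k] / (a[0]·b[0]) = [-6, 0, 3] / 3 = (-2, 0, 1).
Expanding (1, 0) ⊗ (3, -1) ⊗ (-2, 0, 1) reproduces all 12 entries of T, so T = (1, 0) ⊗ (3, -1) ⊗ (-2, 0, 1) and rank(T) ≤ 1.
Equivalently every frontal slice T[:,:,k] is c[k] times the rank-1 matrix (1, 0) ⊗ (3, -1). So T has rank 1 (it is nonzero).

Yes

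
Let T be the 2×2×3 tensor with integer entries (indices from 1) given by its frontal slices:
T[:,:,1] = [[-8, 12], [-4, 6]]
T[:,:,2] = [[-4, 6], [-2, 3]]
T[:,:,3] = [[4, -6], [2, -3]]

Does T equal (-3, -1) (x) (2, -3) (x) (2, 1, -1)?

No

Reconstruct entry (1,1,1) from the claimed factors: Σₗ aₗ[1]bₗ[1]cₗ[1] = (-3)·(2)·(2) = -12, but T[1,1,1] = -8. The claim is false.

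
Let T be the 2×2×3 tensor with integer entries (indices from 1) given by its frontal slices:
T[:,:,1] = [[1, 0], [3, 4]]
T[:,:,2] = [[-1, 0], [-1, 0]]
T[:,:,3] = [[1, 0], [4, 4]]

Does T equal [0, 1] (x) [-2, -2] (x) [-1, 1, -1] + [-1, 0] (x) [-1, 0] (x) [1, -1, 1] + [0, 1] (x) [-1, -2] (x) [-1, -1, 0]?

Reconstruct entry (2,1,3) from the claimed factors: Σₗ aₗ[2]bₗ[1]cₗ[3] = (1)·(-2)·(-1) + (0)·(-1)·(1) + (1)·(-1)·(0) = 2, but T[2,1,3] = 4. The claim is false.

No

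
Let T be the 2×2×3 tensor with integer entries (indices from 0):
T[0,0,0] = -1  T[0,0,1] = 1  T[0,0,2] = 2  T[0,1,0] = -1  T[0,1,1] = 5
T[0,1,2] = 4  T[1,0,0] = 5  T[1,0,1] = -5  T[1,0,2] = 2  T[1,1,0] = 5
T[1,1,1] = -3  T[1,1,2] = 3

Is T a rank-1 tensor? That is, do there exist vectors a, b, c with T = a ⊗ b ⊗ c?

The mode-3 unfolding of T (rows indexed by k, columns by (i,j) = (0,0), (0,1), (1,0), (1,1)) is [[-1, -1, 5, 5], [1, 5, -5, -3], [2, 4, 2, 3]].
There the 3×3 minor on rows k ∈ {0, 1, 2}, columns (i,j) ∈ {(0,0), (0,1), (1,0)} is det [[-1, -1, 5], [1, 5, -5], [2, 4, 2]] = -48 ≠ 0, so this unfolding has rank ≥ 3; CP rank is at least every unfolding rank, so rank(T) ≥ 3.
In particular rank(T) ≥ 3 > 1, so T is not rank-1.

No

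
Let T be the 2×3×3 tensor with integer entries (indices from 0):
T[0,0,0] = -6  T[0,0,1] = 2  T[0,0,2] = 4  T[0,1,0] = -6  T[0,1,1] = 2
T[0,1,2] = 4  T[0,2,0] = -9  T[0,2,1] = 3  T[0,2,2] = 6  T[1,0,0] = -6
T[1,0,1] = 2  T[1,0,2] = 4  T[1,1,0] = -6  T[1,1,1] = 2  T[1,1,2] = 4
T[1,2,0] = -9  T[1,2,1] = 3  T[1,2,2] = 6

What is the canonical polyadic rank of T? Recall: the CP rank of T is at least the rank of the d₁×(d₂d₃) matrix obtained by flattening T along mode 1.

Lower bound: T ≠ 0 (e.g. T[0,0,0] = -6), so rank(T) ≥ 1.
Upper bound: if T = a ⊗ b ⊗ c then every fibre of T is a multiple of the corresponding factor, so read the factors off the fibres through the nonzero entry T[0,0,0] = -6.
The mode-1 fibre T[:,0,0] = [-6, -6] gives a = [1, 1] (primitive direction); the mode-2 fibre T[0,:,0] = [-6, -6, -9] gives b = [2, 2, 3]; then c[k] = T[0,0,k] / (a[0]·b[0]) = [-6, 2, 4] / 2 = [-3, 1, 2].
Expanding [1, 1] ⊗ [2, 2, 3] ⊗ [-3, 1, 2] reproduces all 18 entries of T, so T = [1, 1] ⊗ [2, 2, 3] ⊗ [-3, 1, 2] and rank(T) ≤ 1.
These bounds meet, so rank(T) = 1.

1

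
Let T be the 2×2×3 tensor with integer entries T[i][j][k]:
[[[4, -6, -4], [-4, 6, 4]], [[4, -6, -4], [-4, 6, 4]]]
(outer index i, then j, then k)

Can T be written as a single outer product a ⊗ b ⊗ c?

The mode-1 fibre T[:,0,0] = [4, 4] gives a = (1, 1) (primitive direction); the mode-2 fibre T[0,:,0] = [4, -4] gives b = (1, -1); then c[k] = T[0,0,k] / (a[0]·b[0]) = [4, -6, -4] / 1 = (4, -6, -4).
Expanding (1, 1) ⊗ (1, -1) ⊗ (4, -6, -4) reproduces all 12 entries of T, so T = (1, 1) ⊗ (1, -1) ⊗ (4, -6, -4) and rank(T) ≤ 1.
Equivalently every frontal slice T[:,:,k] is c[k] times the rank-1 matrix (1, 1) ⊗ (1, -1). So T has rank 1 (it is nonzero).

Yes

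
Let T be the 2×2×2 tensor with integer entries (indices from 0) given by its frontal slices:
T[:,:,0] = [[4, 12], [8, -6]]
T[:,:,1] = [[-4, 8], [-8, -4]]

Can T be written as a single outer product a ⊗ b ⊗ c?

The mode-1 unfolding of T (rows indexed by i, columns by (j,k) = (0,0), (0,1), (1,0), (1,1)) is [[4, -4, 12, 8], [8, -8, -6, -4]].
There the 2×2 minor on rows i ∈ {0, 1}, columns (j,k) ∈ {(0,0), (1,0)} is det [[4, 12], [8, -6]] = -120 ≠ 0, so this unfolding has rank ≥ 2; CP rank is at least every unfolding rank, so rank(T) ≥ 2.
In particular rank(T) ≥ 2 > 1, so T is not rank-1.

No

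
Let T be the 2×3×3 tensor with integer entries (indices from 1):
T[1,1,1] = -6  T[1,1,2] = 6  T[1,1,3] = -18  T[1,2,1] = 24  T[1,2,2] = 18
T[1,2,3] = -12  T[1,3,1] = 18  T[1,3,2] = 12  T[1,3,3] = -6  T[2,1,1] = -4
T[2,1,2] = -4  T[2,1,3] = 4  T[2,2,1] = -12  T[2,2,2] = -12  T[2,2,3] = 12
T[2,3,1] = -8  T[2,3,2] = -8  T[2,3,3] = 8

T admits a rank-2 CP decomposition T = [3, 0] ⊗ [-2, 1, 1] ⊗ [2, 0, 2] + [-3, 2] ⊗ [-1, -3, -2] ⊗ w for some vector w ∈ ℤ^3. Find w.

w = [2, 2, -2]

Subtract the known terms from T to get the rank-1 residual R = [-3, 2] ⊗ [-1, -3, -2] ⊗ w, so R[i,j,k] = a[i]·b[j]·w[k]. Pick indices with nonzero a[1]·b[1] = (-3)·(-1) = 3. Only the fibre through (1,1,·) is needed: R[1,1,:] = T[1,1,:] − Σₗ aₗ[1]bₗ[1]cₗ = [-6, 6, -18] − (3)·(-2)·[2, 0, 2] = [6, 6, -6]. Then w[k] = R[1,1,k] / 3 for each k, giving w = [6, 6, -6] / 3 = [2, 2, -2].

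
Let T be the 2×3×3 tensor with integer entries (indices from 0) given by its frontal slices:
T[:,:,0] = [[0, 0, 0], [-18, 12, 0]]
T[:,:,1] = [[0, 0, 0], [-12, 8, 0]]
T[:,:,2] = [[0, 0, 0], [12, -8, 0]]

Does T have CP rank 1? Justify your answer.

If T = a ∘ b ∘ c then every fibre of T is a multiple of the corresponding factor, so read the factors off the fibres through the nonzero entry T[1,0,0] = -18.
The mode-1 fibre T[:,0,0] = [0, -18] gives a = [0, 1] (primitive direction); the mode-2 fibre T[1,:,0] = [-18, 12, 0] gives b = [3, -2, 0]; then c[k] = T[1,0,k] / (a[1]·b[0]) = [-18, -12, 12] / 3 = [-6, -4, 4].
Expanding [0, 1] ∘ [3, -2, 0] ∘ [-6, -4, 4] reproduces all 18 entries of T, so T = [0, 1] ∘ [3, -2, 0] ∘ [-6, -4, 4] and rank(T) ≤ 1.
Equivalently every frontal slice T[:,:,k] is c[k] times the rank-1 matrix [0, 1] ∘ [3, -2, 0]. So T has rank 1 (it is nonzero).

Yes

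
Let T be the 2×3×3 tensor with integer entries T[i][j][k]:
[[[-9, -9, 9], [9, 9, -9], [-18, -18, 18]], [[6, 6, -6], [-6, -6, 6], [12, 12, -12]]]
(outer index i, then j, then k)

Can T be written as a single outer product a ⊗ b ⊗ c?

If T = a ⊗ b ⊗ c then every fibre of T is a multiple of the corresponding factor, so read the factors off the fibres through the nonzero entry T[0,0,0] = -9.
The mode-1 fibre T[:,0,0] = [-9, 6] gives a = [3, -2] (primitive direction); the mode-2 fibre T[0,:,0] = [-9, 9, -18] gives b = [1, -1, 2]; then c[k] = T[0,0,k] / (a[0]·b[0]) = [-9, -9, 9] / 3 = [-3, -3, 3].
Expanding [3, -2] ⊗ [1, -1, 2] ⊗ [-3, -3, 3] reproduces all 18 entries of T, so T = [3, -2] ⊗ [1, -1, 2] ⊗ [-3, -3, 3] and rank(T) ≤ 1.
Equivalently every frontal slice T[:,:,k] is c[k] times the rank-1 matrix [3, -2] ⊗ [1, -1, 2]. So T has rank 1 (it is nonzero).

Yes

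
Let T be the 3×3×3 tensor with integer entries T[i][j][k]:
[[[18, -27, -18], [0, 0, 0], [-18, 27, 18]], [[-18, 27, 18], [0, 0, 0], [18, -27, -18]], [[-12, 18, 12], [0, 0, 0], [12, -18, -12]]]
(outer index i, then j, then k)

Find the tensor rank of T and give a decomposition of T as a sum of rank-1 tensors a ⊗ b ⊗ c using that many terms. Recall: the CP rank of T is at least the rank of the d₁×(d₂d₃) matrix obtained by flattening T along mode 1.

Lower bound: T ≠ 0 (e.g. T[0,0,0] = 18), so rank(T) ≥ 1.
Upper bound: the mode-1 fibre T[:,0,0] = [18, -18, -12] gives a = (3, -3, -2) (primitive direction); the mode-2 fibre T[0,:,0] = [18, 0, -18] gives b = (1, 0, -1); then c[k] = T[0,0,k] / (a[0]·b[0]) = [18, -27, -18] / 3 = (6, -9, -6).
Expanding (3, -3, -2) ⊗ (1, 0, -1) ⊗ (6, -9, -6) reproduces all 27 entries of T, so T = (3, -3, -2) ⊗ (1, 0, -1) ⊗ (6, -9, -6) and rank(T) ≤ 1.
These bounds meet, so rank(T) = 1.

rank(T) = 1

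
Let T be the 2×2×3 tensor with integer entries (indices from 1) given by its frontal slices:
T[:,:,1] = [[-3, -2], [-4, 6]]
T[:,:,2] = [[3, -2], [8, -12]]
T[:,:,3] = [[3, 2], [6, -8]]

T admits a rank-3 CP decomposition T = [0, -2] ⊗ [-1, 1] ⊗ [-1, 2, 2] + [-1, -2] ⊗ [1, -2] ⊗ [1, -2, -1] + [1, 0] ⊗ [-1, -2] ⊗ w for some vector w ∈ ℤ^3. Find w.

Subtract the known terms from T to get the rank-1 residual R = [1, 0] ⊗ [-1, -2] ⊗ w, so R[i,j,k] = a[i]·b[j]·w[k]. Pick indices with nonzero a[1]·b[1] = (1)·(-1) = -1. Only the fibre through (1,1,·) is needed: R[1,1,:] = T[1,1,:] − Σₗ aₗ[1]bₗ[1]cₗ = [-3, 3, 3] − (0)·(-1)·[-1, 2, 2] − (-1)·(1)·[1, -2, -1] = [-2, 1, 2]. Then w[k] = R[1,1,k] / -1 for each k, giving w = [-2, 1, 2] / -1 = [2, -1, -2].

w = [2, -1, -2]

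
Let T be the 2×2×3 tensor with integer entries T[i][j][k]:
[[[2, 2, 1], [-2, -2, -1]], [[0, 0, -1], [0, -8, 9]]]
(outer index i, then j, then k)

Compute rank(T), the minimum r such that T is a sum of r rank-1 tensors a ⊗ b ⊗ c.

Lower bound: in the mode-3 unfolding of T (rows indexed by k, columns by (i,j)) the 3×3 minor on rows k ∈ {0, 1, 2}, columns (i,j) ∈ {(0,0), (1,0), (1,1)} is det [[2, 0, 0], [2, 0, -8], [1, -1, 9]] = -16 ≠ 0, so that unfolding has rank ≥ 3 and hence rank(T) ≥ 3 (CP rank is at least every unfolding rank, though it can be larger).
Upper bound: T is a sum of 3 rank-1 terms, T = [0, 1] ⊗ [0, 1] ⊗ [0, -8, 8] + [1, -1] ⊗ [1, -1] ⊗ [0, 0, 1] + [1, 0] ⊗ [1, -1] ⊗ [2, 2, 0] (written with every a and b primitive with positive leading entry and the scale carried by c; CP decompositions are not unique, and this one is verified by expanding entrywise), so rank(T) ≤ 3.
These bounds meet, so rank(T) = 3.

3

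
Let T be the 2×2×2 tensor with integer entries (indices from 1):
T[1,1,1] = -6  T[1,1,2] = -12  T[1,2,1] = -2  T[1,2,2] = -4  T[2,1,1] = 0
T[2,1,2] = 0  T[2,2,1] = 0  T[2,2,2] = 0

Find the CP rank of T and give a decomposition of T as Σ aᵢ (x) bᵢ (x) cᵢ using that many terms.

Lower bound: T ≠ 0 (e.g. T[1,1,1] = -6), so rank(T) ≥ 1.
Upper bound: the mode-1 fibre T[:,1,1] = [-6, 0] gives a = (1, 0) (primitive direction); the mode-2 fibre T[1,:,1] = [-6, -2] gives b = (3, 1); then c[k] = T[1,1,k] / (a[1]·b[1]) = [-6, -12] / 3 = (-2, -4).
Expanding (1, 0) (x) (3, 1) (x) (-2, -4) reproduces all 8 entries of T, so T = (1, 0) (x) (3, 1) (x) (-2, -4) and rank(T) ≤ 1.
These bounds meet, so rank(T) = 1.

rank(T) = 1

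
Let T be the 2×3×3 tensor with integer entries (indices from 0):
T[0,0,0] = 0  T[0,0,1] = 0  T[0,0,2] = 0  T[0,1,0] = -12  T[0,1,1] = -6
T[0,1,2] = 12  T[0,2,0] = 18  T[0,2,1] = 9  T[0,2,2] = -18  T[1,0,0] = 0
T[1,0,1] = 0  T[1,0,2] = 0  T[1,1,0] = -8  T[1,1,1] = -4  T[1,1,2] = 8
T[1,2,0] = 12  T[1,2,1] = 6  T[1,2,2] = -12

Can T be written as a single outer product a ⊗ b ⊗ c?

Yes

If T = a ⊗ b ⊗ c then every fibre of T is a multiple of the corresponding factor, so read the factors off the fibres through the nonzero entry T[0,1,0] = -12.
The mode-1 fibre T[:,1,0] = [-12, -8] gives a = [3, 2] (primitive direction); the mode-2 fibre T[0,:,0] = [0, -12, 18] gives b = [0, 2, -3]; then c[k] = T[0,1,k] / (a[0]·b[1]) = [-12, -6, 12] / 6 = [-2, -1, 2].
Expanding [3, 2] ⊗ [0, 2, -3] ⊗ [-2, -1, 2] reproduces all 18 entries of T, so T = [3, 2] ⊗ [0, 2, -3] ⊗ [-2, -1, 2] and rank(T) ≤ 1.
Equivalently every frontal slice T[:,:,k] is c[k] times the rank-1 matrix [3, 2] ⊗ [0, 2, -3]. So T has rank 1 (it is nonzero).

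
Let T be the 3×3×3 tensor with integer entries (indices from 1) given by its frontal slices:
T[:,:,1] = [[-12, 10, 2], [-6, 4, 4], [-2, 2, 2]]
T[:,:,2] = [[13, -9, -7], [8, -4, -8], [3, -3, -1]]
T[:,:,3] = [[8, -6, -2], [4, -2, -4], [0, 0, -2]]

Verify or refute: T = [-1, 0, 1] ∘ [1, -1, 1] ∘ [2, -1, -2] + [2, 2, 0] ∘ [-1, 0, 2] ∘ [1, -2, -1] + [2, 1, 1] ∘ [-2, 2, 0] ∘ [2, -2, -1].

Yes

Reconstruct entrywise from the claimed factors. For example, T[1,1,1] = -12 and Σₗ aₗ[1]bₗ[1]cₗ[1] = (-1)·(1)·(2) + (2)·(-1)·(1) + (2)·(-2)·(2) = -12; checking all 27 entries, every one matches. The claim holds.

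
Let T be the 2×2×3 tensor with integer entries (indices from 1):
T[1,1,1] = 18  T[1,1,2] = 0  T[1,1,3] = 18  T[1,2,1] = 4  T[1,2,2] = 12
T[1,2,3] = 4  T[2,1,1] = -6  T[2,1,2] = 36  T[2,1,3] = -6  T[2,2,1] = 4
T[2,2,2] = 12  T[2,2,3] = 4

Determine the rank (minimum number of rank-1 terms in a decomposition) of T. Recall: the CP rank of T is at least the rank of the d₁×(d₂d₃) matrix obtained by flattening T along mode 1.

Lower bound: the mode-1 unfolding of T (rows indexed by i, columns by (j,k) = (1,1), (1,2), (1,3), (2,1), (2,2), (2,3)) is [[18, 0, 18, 4, 12, 4], [-6, 36, -6, 4, 12, 4]].
There the 2×2 minor on rows i ∈ {1, 2}, columns (j,k) ∈ {(1,1), (1,2)} is det [[18, 0], [-6, 36]] = 648 ≠ 0, so this unfolding has rank ≥ 2; CP rank is at least every unfolding rank, so rank(T) ≥ 2. (Flattening ranks never certify an upper bound on CP rank; for that we must actually write T with 2 rank-1 terms.)
Upper bound — finding two terms. Write S_k = T[:,:,k] for the frontal slices: S₁ = [[18, 4], [-6, 4]], S₂ = [[0, 12], [36, 12]], S₃ = [[18, 4], [-6, 4]].
If T = a₁ ⊗ b₁ ⊗ c₁ + a₂ ⊗ b₂ ⊗ c₂ then each S_k = c₁[k]·a₁b₁ᵀ + c₂[k]·a₂b₂ᵀ. S₁ and S₂ are linearly independent, so a₁b₁ᵀ and a₂b₂ᵀ must span the same plane of matrices: they are the rank-1 matrices of the form x·S₁ + y·S₂.
det(x·S₁ + y·S₂) is 96·x² + 144·xy − 432·y² = 48·(2·x − 3·y)(x + 3·y), vanishing at (x:y) = (3:2) and (3:-1).
M₁ = 3·S₁ + 2·S₂ = [[54, 36], [54, 36]] = 18·[1, 1][3, 2]ᵀ and M₂ = 3·S₁ − S₂ = [[54, 0], [-54, 0]] = 54·[1, -1][1, 0]ᵀ, so take a₁ = [1, 1], b₁ = [3, 2], a₂ = [1, -1], b₂ = [1, 0].
Each slice is an integer combination of E₁ = a₁b₁ᵀ and E₂ = a₂b₂ᵀ: S₁ = 2·E₁ + 12·E₂, S₂ = 6·E₁ − 18·E₂, S₃ = 2·E₁ + 12·E₂; reading off coefficients, c₁ = [2, 6, 2] and c₂ = [12, -18, 12].
Hence T = [1, 1] ⊗ [3, 2] ⊗ [2, 6, 2] + [1, -1] ⊗ [1, 0] ⊗ [12, -18, 12], so rank(T) ≤ 2.
These bounds meet, so rank(T) = 2.

2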